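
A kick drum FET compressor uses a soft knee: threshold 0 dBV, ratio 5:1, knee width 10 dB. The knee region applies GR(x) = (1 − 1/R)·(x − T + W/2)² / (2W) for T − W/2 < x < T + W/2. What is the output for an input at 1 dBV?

-0.44 dBV

x − T + W/2 = 1 − 0 + 5 = 6.
GR = (1 − 1/5) × 6² / 20 = 0.8 × 36 / 20 = 1.44 dB.
Output = 1 − 1.44 = -0.44 dBV.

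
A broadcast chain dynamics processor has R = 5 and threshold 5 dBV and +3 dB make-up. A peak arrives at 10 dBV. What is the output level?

10 dBV sits 5 dB over threshold.
At 5:1 the overshoot is divided by 5, leaving 1 dB above threshold.
Output = 5 + 1 = 6 dBV; make-up adds 3 dB, giving 9 dBV.

9 dBV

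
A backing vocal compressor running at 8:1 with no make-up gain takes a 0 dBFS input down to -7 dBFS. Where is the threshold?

-8 dBFS

Input is 8 dB above T (since output overshoot × R = input overshoot: (-7 − T)·8 = 0 − T gives T = -8 dBFS).
Check: -8 + (0 − (-8))/8 = -8 + 1 = -7 dBFS. ✓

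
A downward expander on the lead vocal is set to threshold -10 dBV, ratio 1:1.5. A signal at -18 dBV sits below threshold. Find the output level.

-22 dBV

The input is 8 dB below the -10 dBV threshold.
A 1:1.5 expander multiplies undershoot by 1.5: 8 × 1.5 = 12 dB below threshold.
Output = -10 − 12 = -22 dBV.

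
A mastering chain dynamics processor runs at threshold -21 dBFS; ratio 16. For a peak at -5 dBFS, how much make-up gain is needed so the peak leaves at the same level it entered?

The peak compresses to -21 + 16/16 = -20 dBFS.
To reach -5 dBFS requires -5 − (-20) = 15 dB of make-up.

15 dB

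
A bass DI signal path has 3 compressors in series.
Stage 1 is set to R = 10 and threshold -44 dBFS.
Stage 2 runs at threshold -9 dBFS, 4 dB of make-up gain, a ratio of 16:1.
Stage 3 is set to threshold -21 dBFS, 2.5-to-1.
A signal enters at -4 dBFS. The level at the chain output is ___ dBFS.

-36 dBFS

Stage 1: 40 dB above -44 dBFS, reduced 10:1 to 4 dB above → -40 dBFS.
Stage 2: below threshold (-40 ≤ -9); passes unchanged; make-up brings it to -36 dBFS.
Stage 3: -36 dBFS is at or below the -21 dBFS threshold — no compression; output -36 dBFS.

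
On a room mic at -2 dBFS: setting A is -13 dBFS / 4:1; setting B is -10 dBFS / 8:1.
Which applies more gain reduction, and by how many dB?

A: overshoot 11 dB → output overshoot 2.75 dB → GR 8.25 dB.
B: overshoot 8 dB → output overshoot 1 dB → GR 7 dB.
A applies 1.25 dB more gain reduction.

A, by 1.25 dB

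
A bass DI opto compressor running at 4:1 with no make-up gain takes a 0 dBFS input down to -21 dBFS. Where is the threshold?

Let T be the threshold. Output overshoot = (input overshoot)/R, so -21 − T = (0 − T)/4.
4·(-21 − T) = 0 − T → 3·T = -84 − 0 = -84.
T = -84/3 = -28 dBFS.

-28 dBFS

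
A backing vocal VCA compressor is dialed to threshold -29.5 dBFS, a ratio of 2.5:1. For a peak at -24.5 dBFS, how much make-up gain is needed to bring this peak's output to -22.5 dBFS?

Without make-up, output = threshold + overshoot/2.5 = -29.5 + 2 = -27.5 dBFS.
Gap to target: 5 dB.

5 dB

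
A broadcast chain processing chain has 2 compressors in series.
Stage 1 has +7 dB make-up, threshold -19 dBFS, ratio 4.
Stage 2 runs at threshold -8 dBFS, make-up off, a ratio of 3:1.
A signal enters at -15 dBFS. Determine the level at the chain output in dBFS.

-11 dBFS

Stage 1: overshoot 4 dB → 4/4 = 1 dB → -18 dBFS; +7 dB make-up → -11 dBFS.
Stage 2: -11 dBFS ≤ -8 dBFS, so stage 2 doesn't engage; output -11 dBFS.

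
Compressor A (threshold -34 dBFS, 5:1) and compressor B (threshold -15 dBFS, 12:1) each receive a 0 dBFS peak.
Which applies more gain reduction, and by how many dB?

A: 34 dB over, compressed to 6.8 dB over, so 27.2 dB of GR.
B: 15 dB over, compressed to 1.25 dB over, so 13.75 dB of GR.
Difference: 13.45 dB in favour of A.

A, by 13.45 dB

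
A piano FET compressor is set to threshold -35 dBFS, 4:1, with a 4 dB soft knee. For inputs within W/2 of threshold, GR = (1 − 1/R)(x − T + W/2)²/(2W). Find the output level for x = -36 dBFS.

-36.09375 dBFS

x − T + W/2 = -36 − (-35) + 2 = 1.
GR = (1 − 1/4) × 1² / 8 = 0.75 × 1 / 8 = 0.09375 dB.
Output = -36 − 0.09375 = -36.09375 dBFS.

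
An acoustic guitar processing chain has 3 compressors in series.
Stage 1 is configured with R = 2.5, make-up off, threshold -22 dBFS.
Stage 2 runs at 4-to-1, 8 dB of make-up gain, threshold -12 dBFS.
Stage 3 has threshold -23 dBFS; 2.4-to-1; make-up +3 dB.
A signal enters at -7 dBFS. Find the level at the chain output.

-13.75 dBFS

Stage 1: 15 dB above -22 dBFS, reduced 2.5:1 to 6 dB above → -16 dBFS.
Stage 2: below threshold (-16 ≤ -12); passes unchanged; make-up brings it to -8 dBFS.
Stage 3: -8 dBFS is 15 dB over -23 dBFS; at 2.4:1 that becomes 6.25 dB over, giving -16.75 dBFS; +3 dB make-up → -13.75 dBFS.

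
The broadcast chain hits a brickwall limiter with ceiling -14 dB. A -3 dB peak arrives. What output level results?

A brickwall limiter is an ∞:1 compressor: any input above the ceiling is clamped to -14 dB.

-14 dB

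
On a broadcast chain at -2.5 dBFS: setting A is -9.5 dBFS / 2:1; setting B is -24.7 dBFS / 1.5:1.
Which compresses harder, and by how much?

A: overshoot 7 dB → output overshoot 3.5 dB → GR 3.5 dB.
B: overshoot 22.2 dB → output overshoot 14.8 dB → GR 7.4 dB.
B applies 3.9 dB more gain reduction.

B, by 3.9 dB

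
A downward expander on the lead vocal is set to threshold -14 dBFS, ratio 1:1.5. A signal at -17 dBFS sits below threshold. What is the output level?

Below threshold, a 1:1.5 expander applies gain = (1.5−1)×(T − x) of attenuation.
(1.5−1) × 3 = 1.5 dB, so output = -17 − 1.5 = -18.5 dBFS.

-18.5 dBFS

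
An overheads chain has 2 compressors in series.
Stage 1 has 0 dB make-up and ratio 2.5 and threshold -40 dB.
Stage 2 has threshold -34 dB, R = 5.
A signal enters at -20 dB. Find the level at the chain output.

Stage 1: 20 dB above -40 dB, reduced 2.5:1 to 8 dB above → -32 dB.
Stage 2: overshoot 2 dB → 2/5 = 0.4 dB → -33.6 dB.

-33.6 dB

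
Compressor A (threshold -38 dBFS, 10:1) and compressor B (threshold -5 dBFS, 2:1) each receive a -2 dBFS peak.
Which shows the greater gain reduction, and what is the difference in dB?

A, by 30.9 dB

A: 36 dB over, compressed to 3.6 dB over, so 32.4 dB of GR.
B: 3 dB over, compressed to 1.5 dB over, so 1.5 dB of GR.
A reduces 30.9 dB more.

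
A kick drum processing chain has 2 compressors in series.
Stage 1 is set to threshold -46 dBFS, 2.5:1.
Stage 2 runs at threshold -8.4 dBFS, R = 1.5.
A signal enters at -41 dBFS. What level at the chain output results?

Stage 1: -41 dBFS is 5 dB over -46 dBFS; at 2.5:1 that becomes 2 dB over, giving -44 dBFS.
Stage 2: -44 dBFS ≤ -8.4 dBFS, so stage 2 doesn't engage; output -44 dBFS.

-44 dBFS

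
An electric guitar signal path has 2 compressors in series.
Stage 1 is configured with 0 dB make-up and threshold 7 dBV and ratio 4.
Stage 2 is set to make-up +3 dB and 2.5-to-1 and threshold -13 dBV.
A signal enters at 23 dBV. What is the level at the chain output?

-0.4 dBV

Stage 1: overshoot 16 dB → 16/4 = 4 dB → 11 dBV.
Stage 2: overshoot 24 dB → 24/2.5 = 9.6 dB → -3.4 dBV; +3 dB make-up → -0.4 dBV.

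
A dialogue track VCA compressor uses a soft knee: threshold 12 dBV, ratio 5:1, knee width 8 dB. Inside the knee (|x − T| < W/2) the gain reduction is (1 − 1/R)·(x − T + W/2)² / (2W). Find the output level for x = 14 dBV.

x − T + W/2 = 14 − 12 + 4 = 6.
GR = (1 − 1/5) × 6² / 16 = 0.8 × 36 / 16 = 1.8 dB.
Output = 14 − 1.8 = 12.2 dBV.

12.2 dBV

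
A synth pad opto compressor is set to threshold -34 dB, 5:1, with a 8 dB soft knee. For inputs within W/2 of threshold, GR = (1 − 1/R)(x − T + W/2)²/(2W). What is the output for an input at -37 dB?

x − T + W/2 = -37 − (-34) + 4 = 1.
GR = (1 − 1/5) × 1² / 16 = 0.8 × 1 / 16 = 0.05 dB.
Output = -37 − 0.05 = -37.05 dB.

-37.05 dB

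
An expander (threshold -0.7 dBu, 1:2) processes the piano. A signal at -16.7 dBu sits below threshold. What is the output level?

-32.7 dBu

The input is 16 dB below the -0.7 dBu threshold.
A 1:2 expander multiplies undershoot by 2: 16 × 2 = 32 dB below threshold.
Output = -0.7 − 32 = -32.7 dBu.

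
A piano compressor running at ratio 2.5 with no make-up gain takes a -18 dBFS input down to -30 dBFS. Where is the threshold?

Gain reduction = -18 − (-30) = 12 dB; output overshoot = GR / (R − 1) = 12 / 1.5 = 8 dB.
Threshold = output − output overshoot = -30 − 8 = -38 dBFS.

-38 dBFS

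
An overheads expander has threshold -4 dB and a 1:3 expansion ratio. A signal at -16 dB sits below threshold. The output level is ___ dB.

Below threshold, a 1:3 expander applies gain = (3−1)×(T − x) of attenuation.
(3−1) × 12 = 24 dB, so output = -16 − 24 = -40 dB.

-40 dB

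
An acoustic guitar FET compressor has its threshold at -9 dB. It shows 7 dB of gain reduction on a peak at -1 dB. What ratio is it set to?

Input overshoot = -1 − (-9) = 8 dB.
Output overshoot = 8 − 7 = 1 dB.
Ratio = input overshoot / output overshoot = 8 / 1 = 8.

8:1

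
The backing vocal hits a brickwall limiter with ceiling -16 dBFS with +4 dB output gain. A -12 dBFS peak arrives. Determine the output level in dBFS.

-12 dBFS

At ∞:1, everything above -16 dBFS is held at the ceiling.
Output gain then adds 4 dB: -16 + 4 = -12 dBFS.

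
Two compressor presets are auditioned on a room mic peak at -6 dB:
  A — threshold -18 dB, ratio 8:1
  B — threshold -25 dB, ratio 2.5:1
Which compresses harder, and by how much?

B, by 0.9 dB

A: 12 dB over, compressed to 1.5 dB over, so 10.5 dB of GR.
B: 19 dB over, compressed to 7.6 dB over, so 11.4 dB of GR.
B reduces 0.9 dB more.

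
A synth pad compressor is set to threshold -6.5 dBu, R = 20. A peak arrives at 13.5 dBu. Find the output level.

13.5 dBu sits 20 dB over threshold.
20:1 compression reduces that to 20/20 = 1 dB over.
That puts the output at -5.5 dBu.

-5.5 dBu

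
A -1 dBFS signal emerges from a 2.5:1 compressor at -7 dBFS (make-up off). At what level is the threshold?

Input is 10 dB above T (since output overshoot × R = input overshoot: (-7 − T)·2.5 = -1 − T gives T = -11 dBFS).
Check: -11 + (-1 − (-11))/2.5 = -11 + 4 = -7 dBFS. ✓

-11 dBFS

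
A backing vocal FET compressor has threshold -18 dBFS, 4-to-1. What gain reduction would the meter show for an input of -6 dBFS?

Overshoot = -6 − (-18) = 12 dB.
A 4:1 ratio leaves 3 dB of that excess.
So the signal is attenuated by 12 − 3 = 9 dB.

9 dB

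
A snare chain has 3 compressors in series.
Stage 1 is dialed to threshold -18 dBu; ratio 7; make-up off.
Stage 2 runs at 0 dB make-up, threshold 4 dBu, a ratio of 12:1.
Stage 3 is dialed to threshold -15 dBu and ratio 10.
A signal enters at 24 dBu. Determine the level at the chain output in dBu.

-14.7 dBu

Stage 1: 42 dB above -18 dBu, reduced 7:1 to 6 dB above → -12 dBu.
Stage 2: -12 dBu is at or below the 4 dBu threshold — no compression; output -12 dBu.
Stage 3: -12 dBu is 3 dB over -15 dBu; at 10:1 that becomes 0.3 dB over, giving -14.7 dBu.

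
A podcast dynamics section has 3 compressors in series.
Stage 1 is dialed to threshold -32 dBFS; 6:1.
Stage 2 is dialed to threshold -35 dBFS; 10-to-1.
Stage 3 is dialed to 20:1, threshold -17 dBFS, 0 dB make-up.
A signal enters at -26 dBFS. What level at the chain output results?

-34.6 dBFS

Stage 1: -26 dBFS is 6 dB over -32 dBFS; at 6:1 that becomes 1 dB over, giving -31 dBFS.
Stage 2: 4 dB above -35 dBFS, reduced 10:1 to 0.4 dB above → -34.6 dBFS.
Stage 3: -34.6 dBFS ≤ -17 dBFS, so stage 3 doesn't engage; output -34.6 dBFS.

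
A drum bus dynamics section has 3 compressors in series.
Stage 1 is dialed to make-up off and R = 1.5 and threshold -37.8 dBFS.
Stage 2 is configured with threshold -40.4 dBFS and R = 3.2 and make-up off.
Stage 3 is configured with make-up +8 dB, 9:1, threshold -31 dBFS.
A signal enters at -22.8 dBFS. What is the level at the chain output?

Stage 1: 15 dB above -37.8 dBFS, reduced 1.5:1 to 10 dB above → -27.8 dBFS.
Stage 2: overshoot 12.6 dB → 12.6/3.2 = 3.9375 dB → -36.4625 dBFS.
Stage 3: -36.4625 dBFS ≤ -31 dBFS, so stage 3 doesn't engage; make-up brings it to -28.4625 dBFS.

-28.4625 dBFS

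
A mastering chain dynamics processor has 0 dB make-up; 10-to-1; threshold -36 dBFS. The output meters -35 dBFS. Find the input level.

-26 dBFS

Post-compression overshoot = -35 − (-36) = 1 dB.
Input overshoot = R × output overshoot = 10 dB → input = -36 + 10 = -26 dBFS.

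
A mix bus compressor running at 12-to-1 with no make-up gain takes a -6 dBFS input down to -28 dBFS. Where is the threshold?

Input is 24 dB above T (since output overshoot × R = input overshoot: (-28 − T)·12 = -6 − T gives T = -30 dBFS).
Check: -30 + (-6 − (-30))/12 = -30 + 2 = -28 dBFS. ✓

-30 dBFS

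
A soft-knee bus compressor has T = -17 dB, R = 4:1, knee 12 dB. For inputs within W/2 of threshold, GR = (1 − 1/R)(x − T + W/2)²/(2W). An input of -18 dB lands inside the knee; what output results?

-18.78125 dB

x − T + W/2 = -18 − (-17) + 6 = 5.
GR = (1 − 1/4) × 5² / 24 = 0.75 × 25 / 24 = 0.78125 dB.
Output = -18 − 0.78125 = -18.78125 dB.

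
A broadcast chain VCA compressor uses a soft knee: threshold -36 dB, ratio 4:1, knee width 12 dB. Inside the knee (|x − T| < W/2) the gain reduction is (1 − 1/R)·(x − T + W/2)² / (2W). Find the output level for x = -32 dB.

x − T + W/2 = -32 − (-36) + 6 = 10.
GR = (1 − 1/4) × 10² / 24 = 0.75 × 100 / 24 = 3.125 dB.
Output = -32 − 3.125 = -35.125 dB.

-35.125 dB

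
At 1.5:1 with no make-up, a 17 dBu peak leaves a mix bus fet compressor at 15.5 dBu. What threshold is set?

12.5 dBu

Gain reduction = 17 − 15.5 = 1.5 dB; output overshoot = GR / (R − 1) = 1.5 / 0.5 = 3 dB.
Threshold = output − output overshoot = 15.5 − 3 = 12.5 dBu.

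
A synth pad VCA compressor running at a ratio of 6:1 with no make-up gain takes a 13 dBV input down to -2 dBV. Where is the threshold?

-5 dBV

Input is 18 dB above T (since output overshoot × R = input overshoot: (-2 − T)·6 = 13 − T gives T = -5 dBV).
Check: -5 + (13 − (-5))/6 = -5 + 3 = -2 dBV. ✓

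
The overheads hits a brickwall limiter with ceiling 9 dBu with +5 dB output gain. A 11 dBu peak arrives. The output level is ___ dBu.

14 dBu

At ∞:1, everything above 9 dBu is held at the ceiling.
Output gain then adds 5 dB: 9 + 5 = 14 dBu.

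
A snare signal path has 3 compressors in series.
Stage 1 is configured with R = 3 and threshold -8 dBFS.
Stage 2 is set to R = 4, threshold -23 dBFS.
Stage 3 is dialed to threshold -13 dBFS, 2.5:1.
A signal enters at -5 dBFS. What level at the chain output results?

Stage 1: -5 dBFS is 3 dB over -8 dBFS; at 3:1 that becomes 1 dB over, giving -7 dBFS.
Stage 2: overshoot 16 dB → 16/4 = 4 dB → -19 dBFS.
Stage 3: -19 dBFS is at or below the -13 dBFS threshold — no compression; output -19 dBFS.

-19 dBFS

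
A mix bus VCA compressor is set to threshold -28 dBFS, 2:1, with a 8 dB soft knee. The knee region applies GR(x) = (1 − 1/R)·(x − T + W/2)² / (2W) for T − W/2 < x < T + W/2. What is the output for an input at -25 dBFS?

-26.53125 dBFS

x − T + W/2 = -25 − (-28) + 4 = 7.
GR = (1 − 1/2) × 7² / 16 = 0.5 × 49 / 16 = 1.53125 dB.
Output = -25 − 1.53125 = -26.53125 dBFS.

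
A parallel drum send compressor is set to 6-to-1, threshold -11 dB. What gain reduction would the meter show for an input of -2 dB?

7.5 dB

The signal is 9 dB above threshold.
A 6:1 ratio leaves 1.5 dB of that excess.
Gain reduction = 9 − 1.5 = 7.5 dB.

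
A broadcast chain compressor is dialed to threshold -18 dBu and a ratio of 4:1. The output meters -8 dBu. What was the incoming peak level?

That's 10 dB above the -18 dBu threshold.
Undo the ratio: input overshoot = 10 × 4 = 40 dB, giving input = 22 dBu.

22 dBu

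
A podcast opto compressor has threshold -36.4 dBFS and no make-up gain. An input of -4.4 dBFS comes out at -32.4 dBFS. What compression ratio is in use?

Input overshoot = -4.4 − (-36.4) = 32 dB; output overshoot = -32.4 − (-36.4) = 4 dB.
Ratio = 32 / 4 = 8.

8:1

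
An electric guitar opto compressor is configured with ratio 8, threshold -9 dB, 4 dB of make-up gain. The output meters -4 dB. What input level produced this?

-1 dB

Before make-up, the level was -4 − 4 = -8 dB.
The compressed level sits -8 − (-9) = 1 dB over threshold.
Before 8:1 compression the overshoot was 1 × 8 = 8 dB, so input = -9 + 8 = -1 dB.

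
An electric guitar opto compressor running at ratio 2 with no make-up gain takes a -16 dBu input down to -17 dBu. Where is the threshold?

-18 dBu

Gain reduction = -16 − (-17) = 1 dB; output overshoot = GR / (R − 1) = 1 / 1 = 1 dB.
Threshold = output − output overshoot = -17 − 1 = -18 dBu.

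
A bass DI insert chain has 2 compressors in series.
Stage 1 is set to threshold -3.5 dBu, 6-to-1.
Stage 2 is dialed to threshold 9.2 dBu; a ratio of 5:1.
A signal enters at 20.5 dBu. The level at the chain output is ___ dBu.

0.5 dBu

Stage 1: 20.5 dBu is 24 dB over -3.5 dBu; at 6:1 that becomes 4 dB over, giving 0.5 dBu.
Stage 2: 0.5 dBu is at or below the 9.2 dBu threshold — no compression; output 0.5 dBu.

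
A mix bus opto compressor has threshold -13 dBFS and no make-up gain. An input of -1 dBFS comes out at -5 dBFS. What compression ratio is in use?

Input overshoot = -1 − (-13) = 12 dB; output overshoot = -5 − (-13) = 8 dB.
Ratio = 12 / 8 = 1.5.

1.5:1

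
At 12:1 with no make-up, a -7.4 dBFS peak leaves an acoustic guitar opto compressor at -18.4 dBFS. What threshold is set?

Let T be the threshold. Output overshoot = (input overshoot)/R, so -18.4 − T = (-7.4 − T)/12.
12·(-18.4 − T) = -7.4 − T → 11·T = -220.8 − (-7.4) = -213.4.
T = -213.4/11 = -19.4 dBFS.

-19.4 dBFS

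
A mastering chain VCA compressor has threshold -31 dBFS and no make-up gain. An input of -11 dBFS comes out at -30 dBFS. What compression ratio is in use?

Input overshoot = -11 − (-31) = 20 dB; output overshoot = -30 − (-31) = 1 dB.
Ratio = 20 / 1 = 20.

20:1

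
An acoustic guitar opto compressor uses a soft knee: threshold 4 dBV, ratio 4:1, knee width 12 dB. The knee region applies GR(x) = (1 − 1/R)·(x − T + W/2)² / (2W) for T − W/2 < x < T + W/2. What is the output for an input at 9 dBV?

5.21875 dBV

x − T + W/2 = 9 − 4 + 6 = 11.
GR = (1 − 1/4) × 11² / 24 = 0.75 × 121 / 24 = 3.78125 dB.
Output = 9 − 3.78125 = 5.21875 dBV.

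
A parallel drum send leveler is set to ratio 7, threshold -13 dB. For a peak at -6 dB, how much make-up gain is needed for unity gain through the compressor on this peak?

Overshoot 7 dB → 7/7 = 1 dB after compression, so the compressed level is -13 + 1 = -12 dB.
Make-up = target − compressed = -6 − (-12) = 6 dB.

6 dB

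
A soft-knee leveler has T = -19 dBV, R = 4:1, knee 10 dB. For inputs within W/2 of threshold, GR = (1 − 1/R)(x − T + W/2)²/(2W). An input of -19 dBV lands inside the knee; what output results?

-19.9375 dBV

x − T + W/2 = -19 − (-19) + 5 = 5.
GR = (1 − 1/4) × 5² / 20 = 0.75 × 25 / 20 = 0.9375 dB.
Output = -19 − 0.9375 = -19.9375 dBV.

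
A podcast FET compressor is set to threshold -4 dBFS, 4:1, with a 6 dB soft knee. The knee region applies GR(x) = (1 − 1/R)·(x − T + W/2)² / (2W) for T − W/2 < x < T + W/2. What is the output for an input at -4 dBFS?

-4.5625 dBFS

x − T + W/2 = -4 − (-4) + 3 = 3.
GR = (1 − 1/4) × 3² / 12 = 0.75 × 9 / 12 = 0.5625 dB.
Output = -4 − 0.5625 = -4.5625 dBFS.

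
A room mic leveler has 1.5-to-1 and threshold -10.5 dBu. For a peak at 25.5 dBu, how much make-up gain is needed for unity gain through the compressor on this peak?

12 dB

Without make-up, output = threshold + overshoot/1.5 = -10.5 + 24 = 13.5 dBu.
Gap to target: 12 dB.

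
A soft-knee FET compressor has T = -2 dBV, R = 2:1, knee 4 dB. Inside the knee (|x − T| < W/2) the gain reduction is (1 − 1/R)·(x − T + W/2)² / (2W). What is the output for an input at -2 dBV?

x − T + W/2 = -2 − (-2) + 2 = 2.
GR = (1 − 1/2) × 2² / 8 = 0.5 × 4 / 8 = 0.25 dB.
Output = -2 − 0.25 = -2.25 dBV.

-2.25 dBV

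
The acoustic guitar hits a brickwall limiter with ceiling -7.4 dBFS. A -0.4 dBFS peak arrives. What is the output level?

-7.4 dBFS

The limiter clamps the peak to its -7.4 dBFS ceiling.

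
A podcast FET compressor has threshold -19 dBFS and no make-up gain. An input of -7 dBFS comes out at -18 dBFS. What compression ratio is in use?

Input overshoot = -7 − (-19) = 12 dB; output overshoot = -18 − (-19) = 1 dB.
Ratio = 12 / 1 = 12.

12:1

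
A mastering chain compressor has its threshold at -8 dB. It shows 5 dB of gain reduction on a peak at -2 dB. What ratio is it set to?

Input overshoot = -2 − (-8) = 6 dB.
Output overshoot = 6 − 5 = 1 dB.
Ratio = input overshoot / output overshoot = 6 / 1 = 6.

6:1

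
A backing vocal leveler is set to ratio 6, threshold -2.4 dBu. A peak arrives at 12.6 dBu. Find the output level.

0.1 dBu

The input is 15 dB above the -2.4 dBu threshold.
At 6:1 the overshoot is divided by 6, leaving 2.5 dB above threshold.
Output = -2.4 + 2.5 = 0.1 dBu.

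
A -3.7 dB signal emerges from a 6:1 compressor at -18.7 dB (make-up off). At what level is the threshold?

-21.7 dB

Input is 18 dB above T (since output overshoot × R = input overshoot: (-18.7 − T)·6 = -3.7 − T gives T = -21.7 dB).
Check: -21.7 + (-3.7 − (-21.7))/6 = -21.7 + 3 = -18.7 dB. ✓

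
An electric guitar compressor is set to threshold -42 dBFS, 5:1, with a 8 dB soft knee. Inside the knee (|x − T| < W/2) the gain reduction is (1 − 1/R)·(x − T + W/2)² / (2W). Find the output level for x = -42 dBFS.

x − T + W/2 = -42 − (-42) + 4 = 4.
GR = (1 − 1/5) × 4² / 16 = 0.8 × 16 / 16 = 0.8 dB.
Output = -42 − 0.8 = -42.8 dBFS.

-42.8 dBFS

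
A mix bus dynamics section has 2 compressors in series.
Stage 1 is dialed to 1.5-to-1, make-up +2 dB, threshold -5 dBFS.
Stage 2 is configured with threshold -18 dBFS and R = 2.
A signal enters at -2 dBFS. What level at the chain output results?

Stage 1: overshoot 3 dB → 3/1.5 = 2 dB → -3 dBFS; +2 dB make-up → -1 dBFS.
Stage 2: 17 dB above -18 dBFS, reduced 2:1 to 8.5 dB above → -9.5 dBFS.

-9.5 dBFS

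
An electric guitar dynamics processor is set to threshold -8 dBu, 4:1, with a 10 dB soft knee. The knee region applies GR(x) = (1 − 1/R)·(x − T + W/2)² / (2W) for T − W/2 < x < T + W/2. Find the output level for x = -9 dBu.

x − T + W/2 = -9 − (-8) + 5 = 4.
GR = (1 − 1/4) × 4² / 20 = 0.75 × 16 / 20 = 0.6 dB.
Output = -9 − 0.6 = -9.6 dBu.

-9.6 dBu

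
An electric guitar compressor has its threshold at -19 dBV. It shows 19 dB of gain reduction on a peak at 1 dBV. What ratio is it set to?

Input overshoot = 1 − (-19) = 20 dB.
Output overshoot = 20 − 19 = 1 dB.
Ratio = input overshoot / output overshoot = 20 / 1 = 20.

20:1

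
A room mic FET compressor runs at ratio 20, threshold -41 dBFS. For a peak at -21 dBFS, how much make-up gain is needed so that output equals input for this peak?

19 dB

Overshoot 20 dB → 20/20 = 1 dB after compression, so the compressed level is -41 + 1 = -40 dBFS.
Make-up = target − compressed = -21 − (-40) = 19 dB.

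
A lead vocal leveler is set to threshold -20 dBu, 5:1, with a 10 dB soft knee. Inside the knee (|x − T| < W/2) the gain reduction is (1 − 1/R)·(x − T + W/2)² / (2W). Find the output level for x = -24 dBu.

-24.04 dBu

x − T + W/2 = -24 − (-20) + 5 = 1.
GR = (1 − 1/5) × 1² / 20 = 0.8 × 1 / 20 = 0.04 dB.
Output = -24 − 0.04 = -24.04 dBu.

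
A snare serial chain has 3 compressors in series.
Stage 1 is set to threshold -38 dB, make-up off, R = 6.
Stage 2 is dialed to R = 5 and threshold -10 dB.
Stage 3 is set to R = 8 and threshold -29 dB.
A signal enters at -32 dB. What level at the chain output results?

-37 dB

Stage 1: -32 dB is 6 dB over -38 dB; at 6:1 that becomes 1 dB over, giving -37 dB.
Stage 2: -37 dB is at or below the -10 dB threshold — no compression; output -37 dB.
Stage 3: -37 dB ≤ -29 dB, so stage 3 doesn't engage; output -37 dB.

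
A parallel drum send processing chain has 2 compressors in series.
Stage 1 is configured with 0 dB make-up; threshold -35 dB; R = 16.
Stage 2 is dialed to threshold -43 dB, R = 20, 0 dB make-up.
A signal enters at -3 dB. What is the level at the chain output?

-42.5 dB

Stage 1: -3 dB is 32 dB over -35 dB; at 16:1 that becomes 2 dB over, giving -33 dB.
Stage 2: 10 dB above -43 dB, reduced 20:1 to 0.5 dB above → -42.5 dB.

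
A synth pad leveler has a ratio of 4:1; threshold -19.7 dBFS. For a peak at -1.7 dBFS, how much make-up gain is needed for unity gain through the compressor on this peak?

The peak compresses to -19.7 + 18/4 = -15.2 dBFS.
To reach -1.7 dBFS requires -1.7 − (-15.2) = 13.5 dB of make-up.

13.5 dB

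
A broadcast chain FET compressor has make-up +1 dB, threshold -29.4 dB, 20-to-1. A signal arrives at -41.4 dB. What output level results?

-41.4 dB is 12 dB below the -29.4 dB threshold, so no gain reduction is applied.
Make-up gain adds 1 dB: -41.4 + 1 = -40.4 dB.

-40.4 dB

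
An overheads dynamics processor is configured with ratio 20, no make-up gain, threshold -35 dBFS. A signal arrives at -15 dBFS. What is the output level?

-34 dBFS

Overshoot: -15 − (-35) = 20 dB.
At 20:1 the overshoot is divided by 20, leaving 1 dB above threshold.
That puts the output at -34 dBFS.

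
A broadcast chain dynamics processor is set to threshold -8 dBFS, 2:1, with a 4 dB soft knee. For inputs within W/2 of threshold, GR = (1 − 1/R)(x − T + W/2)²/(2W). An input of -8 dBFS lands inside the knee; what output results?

x − T + W/2 = -8 − (-8) + 2 = 2.
GR = (1 − 1/2) × 2² / 8 = 0.5 × 4 / 8 = 0.25 dB.
Output = -8 − 0.25 = -8.25 dBFS.

-8.25 dBFS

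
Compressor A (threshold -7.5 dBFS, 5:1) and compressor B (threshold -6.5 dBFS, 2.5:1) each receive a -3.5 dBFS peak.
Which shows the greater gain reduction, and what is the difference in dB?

A, by 1.4 dB

A: overshoot 4 dB → output overshoot 0.8 dB → GR 3.2 dB.
B: overshoot 3 dB → output overshoot 1.2 dB → GR 1.8 dB.
A applies 1.4 dB more gain reduction.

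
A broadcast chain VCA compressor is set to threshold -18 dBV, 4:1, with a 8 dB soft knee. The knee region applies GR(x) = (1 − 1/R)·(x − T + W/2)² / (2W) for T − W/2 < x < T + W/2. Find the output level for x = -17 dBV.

-18.171875 dBV

x − T + W/2 = -17 − (-18) + 4 = 5.
GR = (1 − 1/4) × 5² / 16 = 0.75 × 25 / 16 = 1.171875 dB.
Output = -17 − 1.171875 = -18.171875 dBV.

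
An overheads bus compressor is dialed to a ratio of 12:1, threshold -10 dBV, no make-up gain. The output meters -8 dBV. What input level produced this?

14 dBV

The compressed level sits -8 − (-10) = 2 dB over threshold.
Input overshoot = R × output overshoot = 24 dB → input = -10 + 24 = 14 dBV.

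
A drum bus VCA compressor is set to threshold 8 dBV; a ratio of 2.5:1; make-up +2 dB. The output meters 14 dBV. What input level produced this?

Remove make-up: 14 − 2 = 12 dBV.
That's 4 dB above the 8 dBV threshold.
Input overshoot = R × output overshoot = 10 dB → input = 8 + 10 = 18 dBV.

18 dBV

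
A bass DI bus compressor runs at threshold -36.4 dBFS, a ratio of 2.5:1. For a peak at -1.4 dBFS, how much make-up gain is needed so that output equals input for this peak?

Overshoot 35 dB → 35/2.5 = 14 dB after compression, so the compressed level is -36.4 + 14 = -22.4 dBFS.
Make-up = target − compressed = -1.4 − (-22.4) = 21 dB.

21 dB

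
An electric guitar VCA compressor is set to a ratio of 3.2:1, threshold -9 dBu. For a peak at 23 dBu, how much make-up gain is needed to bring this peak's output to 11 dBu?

The peak compresses to -9 + 32/3.2 = 1 dBu.
To reach 11 dBu requires 11 − 1 = 10 dB of make-up.

10 dB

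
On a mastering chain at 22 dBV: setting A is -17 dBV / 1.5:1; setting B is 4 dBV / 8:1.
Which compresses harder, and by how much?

A: GR = 39 − 39/1.5 = 13 dB.
B: GR = 18 − 18/8 = 15.75 dB.
B reduces 2.75 dB more.

B, by 2.75 dB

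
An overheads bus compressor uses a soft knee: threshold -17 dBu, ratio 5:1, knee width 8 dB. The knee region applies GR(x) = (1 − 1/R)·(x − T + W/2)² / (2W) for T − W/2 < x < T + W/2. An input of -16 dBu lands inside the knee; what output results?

x − T + W/2 = -16 − (-17) + 4 = 5.
GR = (1 − 1/5) × 5² / 16 = 0.8 × 25 / 16 = 1.25 dB.
Output = -16 − 1.25 = -17.25 dBu.

-17.25 dBu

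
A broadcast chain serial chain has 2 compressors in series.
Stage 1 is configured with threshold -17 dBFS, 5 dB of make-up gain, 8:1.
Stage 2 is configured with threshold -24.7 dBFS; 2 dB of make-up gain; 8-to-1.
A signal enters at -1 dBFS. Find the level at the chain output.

-20.8625 dBFS

Stage 1: overshoot 16 dB → 16/8 = 2 dB → -15 dBFS; +5 dB make-up → -10 dBFS.
Stage 2: 14.7 dB above -24.7 dBFS, reduced 8:1 to 1.8375 dB above → -22.8625 dBFS; +2 dB make-up → -20.8625 dBFS.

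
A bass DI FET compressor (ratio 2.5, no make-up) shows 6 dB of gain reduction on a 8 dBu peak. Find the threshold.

-2 dBu

Input is 10 dB above T (since output overshoot × R = input overshoot: (2 − T)·2.5 = 8 − T gives T = -2 dBu).
Check: -2 + (8 − (-2))/2.5 = -2 + 4 = 2 dBu. ✓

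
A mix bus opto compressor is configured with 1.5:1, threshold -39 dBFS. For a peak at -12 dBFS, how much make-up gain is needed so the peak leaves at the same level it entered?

9 dB

Without make-up, output = threshold + overshoot/1.5 = -39 + 18 = -21 dBFS.
Gap to target: 9 dB.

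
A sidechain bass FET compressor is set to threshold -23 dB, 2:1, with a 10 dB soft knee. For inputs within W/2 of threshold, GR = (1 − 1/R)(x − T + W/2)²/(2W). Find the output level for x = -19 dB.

x − T + W/2 = -19 − (-23) + 5 = 9.
GR = (1 − 1/2) × 9² / 20 = 0.5 × 81 / 20 = 2.025 dB.
Output = -19 − 2.025 = -21.025 dB.

-21.025 dB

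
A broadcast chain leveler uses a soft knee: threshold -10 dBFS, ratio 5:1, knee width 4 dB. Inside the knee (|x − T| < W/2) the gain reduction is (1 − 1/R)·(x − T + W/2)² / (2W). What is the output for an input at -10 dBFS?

-10.4 dBFS

x − T + W/2 = -10 − (-10) + 2 = 2.
GR = (1 − 1/5) × 2² / 8 = 0.8 × 4 / 8 = 0.4 dB.
Output = -10 − 0.4 = -10.4 dBFS.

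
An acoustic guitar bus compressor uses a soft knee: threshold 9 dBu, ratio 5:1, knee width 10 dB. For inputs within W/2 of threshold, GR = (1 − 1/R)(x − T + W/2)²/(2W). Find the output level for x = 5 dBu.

x − T + W/2 = 5 − 9 + 5 = 1.
GR = (1 − 1/5) × 1² / 20 = 0.8 × 1 / 20 = 0.04 dB.
Output = 5 − 0.04 = 4.96 dBu.

4.96 dBu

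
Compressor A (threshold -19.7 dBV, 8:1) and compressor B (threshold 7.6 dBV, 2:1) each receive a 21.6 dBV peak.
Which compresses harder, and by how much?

A: overshoot 41.3 dB → output overshoot 5.1625 dB → GR 36.1375 dB.
B: overshoot 14 dB → output overshoot 7 dB → GR 7 dB.
A applies 29.1375 dB more gain reduction.

A, by 29.1375 dB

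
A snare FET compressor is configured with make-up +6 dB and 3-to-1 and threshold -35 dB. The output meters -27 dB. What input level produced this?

Stripping the +6 dB make-up gives -33 dB at the gain stage.
Post-compression overshoot = -33 − (-35) = 2 dB.
Undo the ratio: input overshoot = 2 × 3 = 6 dB, giving input = -29 dB.

-29 dB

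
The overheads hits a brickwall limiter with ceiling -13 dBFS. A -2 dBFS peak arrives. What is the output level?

A brickwall limiter is an ∞:1 compressor: any input above the ceiling is clamped to -13 dBFS.

-13 dBFS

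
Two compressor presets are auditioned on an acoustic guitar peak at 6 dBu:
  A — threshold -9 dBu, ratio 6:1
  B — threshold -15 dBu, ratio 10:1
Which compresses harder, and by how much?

A: GR = 15 − 15/6 = 12.5 dB.
B: GR = 21 − 21/10 = 18.9 dB.
B reduces 6.4 dB more.

B, by 6.4 dB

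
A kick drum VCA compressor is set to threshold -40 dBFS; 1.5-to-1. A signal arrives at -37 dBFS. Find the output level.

-38 dBFS

The input is 3 dB above the -40 dBFS threshold.
The 3 dB excess becomes 2 dB after 1.5:1 reduction.
That puts the output at -38 dBFS.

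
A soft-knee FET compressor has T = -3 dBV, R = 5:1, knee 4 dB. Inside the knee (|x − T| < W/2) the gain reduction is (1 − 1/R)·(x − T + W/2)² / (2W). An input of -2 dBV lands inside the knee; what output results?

x − T + W/2 = -2 − (-3) + 2 = 3.
GR = (1 − 1/5) × 3² / 8 = 0.8 × 9 / 8 = 0.9 dB.
Output = -2 − 0.9 = -2.9 dBV.

-2.9 dBV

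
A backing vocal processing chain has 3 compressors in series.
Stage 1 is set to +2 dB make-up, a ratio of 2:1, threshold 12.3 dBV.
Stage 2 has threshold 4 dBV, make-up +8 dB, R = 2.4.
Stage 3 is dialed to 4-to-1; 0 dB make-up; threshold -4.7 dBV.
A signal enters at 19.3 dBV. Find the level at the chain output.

Stage 1: 7 dB above 12.3 dBV, reduced 2:1 to 3.5 dB above → 15.8 dBV; +2 dB make-up → 17.8 dBV.
Stage 2: 13.8 dB above 4 dBV, reduced 2.4:1 to 5.75 dB above → 9.75 dBV; +8 dB make-up → 17.75 dBV.
Stage 3: 17.75 dBV is 22.45 dB over -4.7 dBV; at 4:1 that becomes 5.6125 dB over, giving 0.9125 dBV.

0.9125 dBV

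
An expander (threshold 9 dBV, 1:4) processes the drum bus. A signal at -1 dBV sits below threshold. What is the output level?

-31 dBV

The input is 10 dB below the 9 dBV threshold.
A 1:4 expander multiplies undershoot by 4: 10 × 4 = 40 dB below threshold.
Output = 9 − 40 = -31 dBV.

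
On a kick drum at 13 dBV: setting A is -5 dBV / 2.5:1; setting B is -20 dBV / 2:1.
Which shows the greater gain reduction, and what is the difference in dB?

B, by 5.7 dB

A: GR = 18 − 18/2.5 = 10.8 dB.
B: GR = 33 − 33/2 = 16.5 dB.
B reduces 5.7 dB more.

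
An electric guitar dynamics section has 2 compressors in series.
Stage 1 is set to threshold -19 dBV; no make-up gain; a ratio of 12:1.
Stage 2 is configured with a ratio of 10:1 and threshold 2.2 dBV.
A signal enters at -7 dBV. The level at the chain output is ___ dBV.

Stage 1: overshoot 12 dB → 12/12 = 1 dB → -18 dBV.
Stage 2: below threshold (-18 ≤ 2.2); passes unchanged; output -18 dBV.

-18 dBV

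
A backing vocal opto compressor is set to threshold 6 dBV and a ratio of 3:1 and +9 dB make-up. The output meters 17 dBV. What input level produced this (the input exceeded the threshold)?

Stripping the +9 dB make-up gives 8 dBV at the gain stage.
That's 2 dB above the 6 dBV threshold.
Input overshoot = R × output overshoot = 6 dB → input = 6 + 6 = 12 dBV.

12 dBV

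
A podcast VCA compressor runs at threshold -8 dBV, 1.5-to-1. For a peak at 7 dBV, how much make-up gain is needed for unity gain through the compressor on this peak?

5 dB

The peak compresses to -8 + 15/1.5 = 2 dBV.
To reach 7 dBV requires 7 − 2 = 5 dB of make-up.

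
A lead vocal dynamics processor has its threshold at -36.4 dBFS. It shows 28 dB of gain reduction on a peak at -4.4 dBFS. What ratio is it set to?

Input overshoot = -4.4 − (-36.4) = 32 dB.
Output overshoot = 32 − 28 = 4 dB.
Ratio = input overshoot / output overshoot = 32 / 4 = 8.

8:1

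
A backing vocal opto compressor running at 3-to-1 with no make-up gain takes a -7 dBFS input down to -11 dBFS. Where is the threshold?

Let T be the threshold. Output overshoot = (input overshoot)/R, so -11 − T = (-7 − T)/3.
3·(-11 − T) = -7 − T → 2·T = -33 − (-7) = -26.
T = -26/2 = -13 dBFS.

-13 dBFS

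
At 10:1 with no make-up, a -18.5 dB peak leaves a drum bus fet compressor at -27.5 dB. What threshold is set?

Let T be the threshold. Output overshoot = (input overshoot)/R, so -27.5 − T = (-18.5 − T)/10.
10·(-27.5 − T) = -18.5 − T → 9·T = -275 − (-18.5) = -256.5.
T = -256.5/9 = -28.5 dB.

-28.5 dB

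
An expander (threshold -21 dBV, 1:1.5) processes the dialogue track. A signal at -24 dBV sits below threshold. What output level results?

Undershoot = (-21) − (-24) = 3 dB.
At 1:1.5, that expands to 4.5 dB under threshold.
Output = -21 − 4.5 = -25.5 dBV.

-25.5 dBV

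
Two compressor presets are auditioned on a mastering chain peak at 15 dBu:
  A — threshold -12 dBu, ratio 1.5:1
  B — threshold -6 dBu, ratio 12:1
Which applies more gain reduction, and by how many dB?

A: 27 dB over, compressed to 18 dB over, so 9 dB of GR.
B: 21 dB over, compressed to 1.75 dB over, so 19.25 dB of GR.
Difference: 10.25 dB in favour of B.

B, by 10.25 dB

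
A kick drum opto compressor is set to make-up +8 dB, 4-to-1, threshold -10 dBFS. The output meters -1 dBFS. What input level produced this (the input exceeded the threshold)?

Stripping the +8 dB make-up gives -9 dBFS at the gain stage.
That's 1 dB above the -10 dBFS threshold.
Undo the ratio: input overshoot = 1 × 4 = 4 dB, giving input = -6 dBFS.

-6 dBFS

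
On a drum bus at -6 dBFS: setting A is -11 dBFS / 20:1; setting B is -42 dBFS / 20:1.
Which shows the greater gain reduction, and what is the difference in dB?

B, by 29.45 dB

A: 5 dB over, compressed to 0.25 dB over, so 4.75 dB of GR.
B: 36 dB over, compressed to 1.8 dB over, so 34.2 dB of GR.
B reduces 29.45 dB more.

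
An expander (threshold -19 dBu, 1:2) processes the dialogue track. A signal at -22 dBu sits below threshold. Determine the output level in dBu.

-25 dBu

Undershoot = (-19) − (-22) = 3 dB.
At 1:2, that expands to 6 dB under threshold.
Output = -19 − 6 = -25 dBu.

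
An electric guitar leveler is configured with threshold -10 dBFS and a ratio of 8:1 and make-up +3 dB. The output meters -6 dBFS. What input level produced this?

Stripping the +3 dB make-up gives -9 dBFS at the gain stage.
That's 1 dB above the -10 dBFS threshold.
Before 8:1 compression the overshoot was 1 × 8 = 8 dB, so input = -10 + 8 = -2 dBFS.

-2 dBFS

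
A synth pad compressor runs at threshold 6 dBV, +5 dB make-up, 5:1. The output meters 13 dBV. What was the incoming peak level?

16 dBV

Remove make-up: 13 − 5 = 8 dBV.
Post-compression overshoot = 8 − 6 = 2 dB.
Undo the ratio: input overshoot = 2 × 5 = 10 dB, giving input = 16 dBV.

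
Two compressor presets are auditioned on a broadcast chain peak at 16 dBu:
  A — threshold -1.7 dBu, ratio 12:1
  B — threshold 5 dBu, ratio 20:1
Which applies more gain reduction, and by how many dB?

A, by 5.775 dB

A: overshoot 17.7 dB → output overshoot 1.475 dB → GR 16.225 dB.
B: overshoot 11 dB → output overshoot 0.55 dB → GR 10.45 dB.
Difference: 5.775 dB in favour of A.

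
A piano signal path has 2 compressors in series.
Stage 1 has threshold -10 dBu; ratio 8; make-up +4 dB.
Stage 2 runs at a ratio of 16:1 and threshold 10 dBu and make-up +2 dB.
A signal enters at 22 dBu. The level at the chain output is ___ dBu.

Stage 1: 32 dB above -10 dBu, reduced 8:1 to 4 dB above → -6 dBu; +4 dB make-up → -2 dBu.
Stage 2: -2 dBu ≤ 10 dBu, so stage 2 doesn't engage; make-up brings it to 0 dBu.

0 dBu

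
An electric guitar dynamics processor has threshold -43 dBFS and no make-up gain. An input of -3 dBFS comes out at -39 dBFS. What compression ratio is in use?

Input overshoot = -3 − (-43) = 40 dB; output overshoot = -39 − (-43) = 4 dB.
Ratio = 40 / 4 = 10.

10:1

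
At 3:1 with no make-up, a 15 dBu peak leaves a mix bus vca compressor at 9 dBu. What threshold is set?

6 dBu

Gain reduction = 15 − 9 = 6 dB; output overshoot = GR / (R − 1) = 6 / 2 = 3 dB.
Threshold = output − output overshoot = 9 − 3 = 6 dBu.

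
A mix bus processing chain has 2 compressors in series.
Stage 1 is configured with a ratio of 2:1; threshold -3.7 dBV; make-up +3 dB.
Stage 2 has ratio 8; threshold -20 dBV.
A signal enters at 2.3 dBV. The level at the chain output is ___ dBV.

Stage 1: overshoot 6 dB → 6/2 = 3 dB → -0.7 dBV; +3 dB make-up → 2.3 dBV.
Stage 2: 22.3 dB above -20 dBV, reduced 8:1 to 2.7875 dB above → -17.2125 dBV.

-17.2125 dBV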